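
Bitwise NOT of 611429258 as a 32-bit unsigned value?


~0b100100011100011010101110001010 = 0b11011011100011100101010001110101 = 3683538037 (32-bit unsigned)

3683538037


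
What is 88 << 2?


0b1011000 << 2 = 0b101100000 = 352

352


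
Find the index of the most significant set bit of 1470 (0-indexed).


0b10110111110. Highest set bit at position 10

10


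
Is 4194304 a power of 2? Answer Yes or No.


0b10000000000000000000000. Only one bit set => Yes

Yes


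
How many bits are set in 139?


0b10001011 has 4 set bits

4


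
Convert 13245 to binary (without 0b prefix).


13245 = 11001110111101 in binary

11001110111101


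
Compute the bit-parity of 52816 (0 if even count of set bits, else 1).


0b1100111001010000 has 7 ones => parity 1

1


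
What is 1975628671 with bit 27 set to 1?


1975628671 | (1 << 27) = 1975628671 | 134217728 = 2109846399

2109846399


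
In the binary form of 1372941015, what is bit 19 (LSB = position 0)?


0b1010001110101010110101011010111, position 19 = 0

0


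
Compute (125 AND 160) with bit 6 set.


Step 1: 125 & 160 = 32
Step 2: 32 | (1 << 6) = 32 | 64 = 96

96


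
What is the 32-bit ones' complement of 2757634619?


2757634619 ^ 4294967295 = 1537332676

1537332676


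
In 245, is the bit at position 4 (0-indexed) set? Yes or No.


0b11110101, bit 4 = 1. Yes

Yes


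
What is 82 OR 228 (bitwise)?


0b1010010 | 0b11100100 = 0b11110110 = 246

246


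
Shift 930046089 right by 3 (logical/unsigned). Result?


0b110111011011110110000010001001 >> 3 = 0b110111011011110110000010001 = 116255761

116255761


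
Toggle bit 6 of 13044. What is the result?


13044 ^ (1 << 6) = 13044 ^ 64 = 12980

12980


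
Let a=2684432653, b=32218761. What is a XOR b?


2684432653 ^ 32218761 = 2716512132

2716512132


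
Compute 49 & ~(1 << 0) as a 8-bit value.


49 & ~(1 << 0) = 48

48


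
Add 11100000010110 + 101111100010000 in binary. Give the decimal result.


11100000010110 + 101111100010000 = 1001011100100110 = 38694

38694


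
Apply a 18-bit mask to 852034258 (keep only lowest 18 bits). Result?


852034258 & 262143 = 66258

66258


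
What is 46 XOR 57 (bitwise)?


0b101110 ^ 0b111001 = 0b10111 = 23

23


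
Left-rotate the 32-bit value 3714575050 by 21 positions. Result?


Rotate 0b11011101011001111110101011001010 left by 21 (32-bit) = 0b1011001010110111010110011111101 = 1499180285

1499180285


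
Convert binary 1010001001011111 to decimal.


1010001001011111 in decimal = 41567

41567


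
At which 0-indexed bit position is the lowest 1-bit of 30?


0b11110. Lowest set bit at position 1

1


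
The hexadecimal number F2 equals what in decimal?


F2 hex = 242 decimal

242


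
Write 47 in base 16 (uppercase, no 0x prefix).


47 = 2F hex

2F


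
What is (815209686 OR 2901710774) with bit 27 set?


Step 1: 815209686 | 2901710774 = 3170344950
Step 2: 3170344950 | (1 << 27) = 3170344950 | 134217728 = 3170344950

3170344950


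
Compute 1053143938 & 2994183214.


0b111110110001011011001110000010 & 0b10110010011101111001110000101110 = 0b110010010001011001000000000010 = 843419650

843419650


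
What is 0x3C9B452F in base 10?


3C9B452F hex = 1016808751 decimal

1016808751


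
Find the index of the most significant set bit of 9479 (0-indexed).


0b10010100000111. Highest set bit at position 13

13


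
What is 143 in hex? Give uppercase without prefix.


143 = 8F hex

8F


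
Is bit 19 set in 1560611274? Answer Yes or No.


0b1011101000001010000100111001010, bit 19 = 0. No

No


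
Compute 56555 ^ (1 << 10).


56555 ^ (1 << 10) = 56555 ^ 1024 = 55531

55531


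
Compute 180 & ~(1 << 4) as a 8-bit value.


180 & ~(1 << 4) = 164

164


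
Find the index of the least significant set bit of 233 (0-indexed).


0b11101001. Lowest set bit at position 0

0


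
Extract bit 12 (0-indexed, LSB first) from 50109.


0b1100001110111101, position 12 = 0

0


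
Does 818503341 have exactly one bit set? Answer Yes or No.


0b110000110010010101111010101101. Multiple bits set => No

No


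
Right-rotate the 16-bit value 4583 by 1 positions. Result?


Rotate 0b1000111100111 right by 1 (16-bit) = 0b1000100011110011 = 35059

35059


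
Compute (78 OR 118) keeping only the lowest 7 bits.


Step 1: 78 | 118 = 126
Step 2: 126 & 127 = 126

126


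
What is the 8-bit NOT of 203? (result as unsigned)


~0b11001011 = 0b110100 = 52 (8-bit unsigned)

52


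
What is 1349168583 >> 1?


0b1010000011010101010110111000111 >> 1 = 0b101000001101010101011011100011 = 674584291

674584291


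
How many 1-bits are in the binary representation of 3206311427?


0b10111111000111000110111000000011 has 17 set bits

17


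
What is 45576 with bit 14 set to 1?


45576 | (1 << 14) = 45576 | 16384 = 61960

61960


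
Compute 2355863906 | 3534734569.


0b10001100011010111010000101100010 | 0b11010010101011111100010011101001 = 0b11011110111011111110010111101011 = 3740263915

3740263915


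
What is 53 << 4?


0b110101 << 4 = 0b1101010000 = 848

848


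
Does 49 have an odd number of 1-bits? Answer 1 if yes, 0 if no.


0b110001 has 3 ones => parity 1

1


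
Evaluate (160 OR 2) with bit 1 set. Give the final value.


Step 1: 160 | 2 = 162
Step 2: 162 | (1 << 1) = 162 | 2 = 162

162


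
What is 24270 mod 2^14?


24270 & 16383 = 7886

7886


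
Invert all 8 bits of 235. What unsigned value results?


235 ^ 255 = 20

20


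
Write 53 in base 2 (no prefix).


53 = 110101 in binary

110101


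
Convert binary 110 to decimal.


110 in decimal = 6

6


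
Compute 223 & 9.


0b11011111 & 0b1001 = 0b1001 = 9

9


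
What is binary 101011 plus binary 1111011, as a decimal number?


101011 + 1111011 = 10100110 = 166

166


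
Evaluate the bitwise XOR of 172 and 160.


0b10101100 ^ 0b10100000 = 0b1100 = 12

12


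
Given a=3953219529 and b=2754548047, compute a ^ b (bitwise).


3953219529 ^ 2754548047 = 1334724230

1334724230


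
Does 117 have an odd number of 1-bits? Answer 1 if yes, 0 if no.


0b1110101 has 5 ones => parity 1

1


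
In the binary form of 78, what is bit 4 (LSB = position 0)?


0b1001110, position 4 = 0

0


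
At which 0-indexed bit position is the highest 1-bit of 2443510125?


0b10010001101001010000000101101101. Highest set bit at position 31

31


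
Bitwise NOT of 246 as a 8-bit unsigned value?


~0b11110110 = 0b1001 = 9 (8-bit unsigned)

9


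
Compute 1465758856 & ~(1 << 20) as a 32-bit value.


1465758856 & ~(1 << 20) = 1464710280

1464710280


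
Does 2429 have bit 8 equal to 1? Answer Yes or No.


0b100101111101, bit 8 = 1. Yes

Yes


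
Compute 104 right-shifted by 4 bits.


0b1101000 >> 4 = 0b110 = 6

6


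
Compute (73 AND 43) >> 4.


Step 1: 73 & 43 = 9
Step 2: 9 >> 4 = 0

0


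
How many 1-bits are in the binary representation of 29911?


0b111010011010111 has 10 set bits

10


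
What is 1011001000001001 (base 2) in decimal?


1011001000001001 in decimal = 45577

45577


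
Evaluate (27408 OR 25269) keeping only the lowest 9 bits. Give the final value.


Step 1: 27408 | 25269 = 27573
Step 2: 27573 & 511 = 437

437


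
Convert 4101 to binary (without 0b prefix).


4101 = 1000000000101 in binary

1000000000101


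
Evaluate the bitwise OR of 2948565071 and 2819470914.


0b10101111101111111000100001001111 | 0b10101000000011011011011001000010 = 0b10101111101111111011111001001111 = 2948578895

2948578895


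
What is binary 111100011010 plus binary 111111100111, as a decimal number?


111100011010 + 111111100111 = 1111100000001 = 7937

7937


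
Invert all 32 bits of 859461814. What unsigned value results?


859461814 ^ 4294967295 = 3435505481

3435505481


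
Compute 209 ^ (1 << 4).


209 ^ (1 << 4) = 209 ^ 16 = 193

193


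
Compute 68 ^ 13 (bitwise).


0b1000100 ^ 0b1101 = 0b1001001 = 73

73


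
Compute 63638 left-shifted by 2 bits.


0b1111100010010110 << 2 = 0b111110001001011000 = 254552

254552


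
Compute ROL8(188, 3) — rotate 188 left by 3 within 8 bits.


Rotate 0b10111100 left by 3 (8-bit) = 0b11100101 = 229

229


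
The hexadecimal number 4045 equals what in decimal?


4045 hex = 16453 decimal

16453


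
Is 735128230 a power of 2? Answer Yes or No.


0b101011110100010010101010100110. Multiple bits set => No

No


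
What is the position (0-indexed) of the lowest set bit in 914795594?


0b110110100001101010110001001010. Lowest set bit at position 1

1


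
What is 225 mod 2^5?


225 & 31 = 1

1


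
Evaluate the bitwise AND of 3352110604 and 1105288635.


0b11000111110011010010011000001100 & 0b1000001111000010101110110111011 = 0b1000001110000010000010000001000 = 1103168520

1103168520


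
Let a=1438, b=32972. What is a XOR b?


1438 ^ 32972 = 34130

34130


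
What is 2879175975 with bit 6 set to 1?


2879175975 | (1 << 6) = 2879175975 | 64 = 2879176039

2879176039


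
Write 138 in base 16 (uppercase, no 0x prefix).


138 = 8A hex

8A


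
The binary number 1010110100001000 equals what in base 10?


1010110100001000 in decimal = 44296

44296


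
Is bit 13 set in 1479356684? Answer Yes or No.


0b1011000001011010011000100001100, bit 13 = 1. Yes

Yes


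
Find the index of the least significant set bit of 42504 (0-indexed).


0b1010011000001000. Lowest set bit at position 3

3


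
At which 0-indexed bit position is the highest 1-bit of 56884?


0b1101111000110100. Highest set bit at position 15

15


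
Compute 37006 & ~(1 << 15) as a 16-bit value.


37006 & ~(1 << 15) = 4238

4238


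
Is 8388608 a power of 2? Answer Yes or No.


0b100000000000000000000000. Only one bit set => Yes

Yes


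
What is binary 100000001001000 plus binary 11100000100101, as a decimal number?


100000001001000 + 11100000100101 = 111100001101101 = 30829

30829


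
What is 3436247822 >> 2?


0b11001100110100001111101100001110 >> 2 = 0b110011001101000011111011000011 = 859061955

859061955


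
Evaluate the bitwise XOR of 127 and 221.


0b1111111 ^ 0b11011101 = 0b10100010 = 162

162


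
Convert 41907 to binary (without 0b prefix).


41907 = 1010001110110011 in binary

1010001110110011


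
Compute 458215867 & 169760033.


0b11011010011111101000110111011 & 0b1010000111100101010100100001 = 0b1010000011100101000100100001 = 168710433

168710433


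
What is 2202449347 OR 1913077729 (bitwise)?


0b10000011010001101011010111000011 | 0b1110010000001110011111111100001 = 0b11110011010001111011111111100011 = 4081565667

4081565667


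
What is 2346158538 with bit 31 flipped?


2346158538 ^ (1 << 31) = 2346158538 ^ 2147483648 = 198674890

198674890


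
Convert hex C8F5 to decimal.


C8F5 hex = 51445 decimal

51445


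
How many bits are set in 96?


0b1100000 has 2 set bits

2


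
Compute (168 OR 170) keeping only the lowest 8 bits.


Step 1: 168 | 170 = 170
Step 2: 170 & 255 = 170

170


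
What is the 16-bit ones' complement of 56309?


56309 ^ 65535 = 9226

9226


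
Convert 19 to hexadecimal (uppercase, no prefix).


19 = 13 hex

13


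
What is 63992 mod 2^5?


63992 & 31 = 24

24


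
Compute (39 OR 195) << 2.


Step 1: 39 | 195 = 231
Step 2: 231 << 2 = 924

924


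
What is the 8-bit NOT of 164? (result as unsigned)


~0b10100100 = 0b1011011 = 91 (8-bit unsigned)

91


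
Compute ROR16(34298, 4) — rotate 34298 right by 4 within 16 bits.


Rotate 0b1000010111111010 right by 4 (16-bit) = 0b1010100001011111 = 43103

43103


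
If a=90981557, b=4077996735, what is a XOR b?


90981557 ^ 4077996735 = 4135390730

4135390730


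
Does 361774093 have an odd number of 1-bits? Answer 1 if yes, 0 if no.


0b10101100100000011110000001101 has 12 ones => parity 0

0


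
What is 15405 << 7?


0b11110000101101 << 7 = 0b111100001011010000000 = 1971840

1971840


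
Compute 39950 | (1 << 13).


39950 | (1 << 13) = 39950 | 8192 = 48142

48142


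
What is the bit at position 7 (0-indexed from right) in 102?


0b1100110, position 7 = 0

0


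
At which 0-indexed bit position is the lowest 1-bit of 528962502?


0b11111100001110101001111000110. Lowest set bit at position 1

1


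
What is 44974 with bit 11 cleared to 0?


44974 & ~(1 << 11) = 42926

42926


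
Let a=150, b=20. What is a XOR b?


150 ^ 20 = 130

130


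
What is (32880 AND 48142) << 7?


Step 1: 32880 & 48142 = 32768
Step 2: 32768 << 7 = 4194304

4194304


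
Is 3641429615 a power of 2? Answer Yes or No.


0b11011001000010111100111001101111. Multiple bits set => No

No


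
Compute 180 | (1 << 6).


180 | (1 << 6) = 180 | 64 = 244

244


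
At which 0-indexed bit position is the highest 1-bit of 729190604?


0b101011011101101001000011001100. Highest set bit at position 29

29


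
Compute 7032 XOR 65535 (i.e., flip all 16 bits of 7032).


7032 ^ 65535 = 58503

58503


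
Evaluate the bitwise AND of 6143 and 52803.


0b1011111111111 & 0b1100111001000011 = 0b11001000011 = 1603

1603


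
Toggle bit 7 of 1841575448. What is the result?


1841575448 ^ (1 << 7) = 1841575448 ^ 128 = 1841575576

1841575576


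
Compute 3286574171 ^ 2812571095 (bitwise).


0b11000011111001010010010001011011 ^ 0b10100111101001000110110111010111 = 0b1100100010000010100100110001100 = 1682000268

1682000268


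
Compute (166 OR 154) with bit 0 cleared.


Step 1: 166 | 154 = 190
Step 2: 190 & ~(1 << 0) = 190

190


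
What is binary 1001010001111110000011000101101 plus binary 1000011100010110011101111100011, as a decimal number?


1001010001111110000011000101101 + 1000011100010110011101111100011 = 10001101110010100100001000010000 = 2378842640

2378842640


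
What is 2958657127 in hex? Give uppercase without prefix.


2958657127 = B0598667 hex

B0598667


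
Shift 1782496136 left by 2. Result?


0b1101010001111101011101110001000 << 2 = 0b110101000111110101110111000100000 = 7129984544

7129984544


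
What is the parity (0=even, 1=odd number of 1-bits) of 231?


0b11100111 has 6 ones => parity 0

0


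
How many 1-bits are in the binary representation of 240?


0b11110000 has 4 set bits

4


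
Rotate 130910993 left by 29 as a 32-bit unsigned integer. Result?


Rotate 0b111110011011000101100010001 left by 29 (32-bit) = 0b100000111110011011000101100010 = 553234786

553234786


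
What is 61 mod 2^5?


61 & 31 = 29

29


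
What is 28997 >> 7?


0b111000101000101 >> 7 = 0b11100010 = 226

226


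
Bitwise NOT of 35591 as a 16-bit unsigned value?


~0b1000101100000111 = 0b111010011111000 = 29944 (16-bit unsigned)

29944


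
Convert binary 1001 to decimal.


1001 in decimal = 9

9


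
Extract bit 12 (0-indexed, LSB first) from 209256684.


0b1100011110010000000011101100, position 12 = 0

0


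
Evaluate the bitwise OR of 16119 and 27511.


0b11111011110111 | 0b110101101110111 = 0b111111111110111 = 32759

32759


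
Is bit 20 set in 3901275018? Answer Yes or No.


0b11101000100010001011101110001010, bit 20 = 0. No

No


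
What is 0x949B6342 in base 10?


949B6342 hex = 2493211458 decimal

2493211458


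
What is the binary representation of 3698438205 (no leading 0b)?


3698438205 = 11011100011100011011000000111101 in binary

11011100011100011011000000111101


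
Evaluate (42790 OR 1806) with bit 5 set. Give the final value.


Step 1: 42790 | 1806 = 42798
Step 2: 42798 | (1 << 5) = 42798 | 32 = 42798

42798


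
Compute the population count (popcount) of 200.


0b11001000 has 3 set bits

3


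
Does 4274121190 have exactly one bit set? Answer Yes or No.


0b11111110110000011110100111100110. Multiple bits set => No

No


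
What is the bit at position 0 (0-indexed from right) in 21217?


0b101001011100001, position 0 = 1

1


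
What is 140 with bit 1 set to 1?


140 | (1 << 1) = 140 | 2 = 142

142


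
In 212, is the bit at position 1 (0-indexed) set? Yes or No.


0b11010100, bit 1 = 0. No

No


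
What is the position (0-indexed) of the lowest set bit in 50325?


0b1100010010010101. Lowest set bit at position 0

0


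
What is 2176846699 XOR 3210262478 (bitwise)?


0b10000001110000000000101101101011 ^ 0b10111111010110001011011111001110 = 0b111110100110001011110010100101 = 1050197157

1050197157


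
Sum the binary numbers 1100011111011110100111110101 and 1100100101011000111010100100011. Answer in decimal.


1100011111011110100111110101 + 1100100101011000111010100100011 = 1110001001010100101111100011000 = 1898602264

1898602264


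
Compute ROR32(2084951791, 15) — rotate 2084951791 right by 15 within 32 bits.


Rotate 0b1111100010001011101011011101111 right by 15 (32-bit) = 0b10101101110111101111100010001011 = 2917070987

2917070987


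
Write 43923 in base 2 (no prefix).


43923 = 1010101110010011 in binary

1010101110010011


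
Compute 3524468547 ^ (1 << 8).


3524468547 ^ (1 << 8) = 3524468547 ^ 256 = 3524468291

3524468291


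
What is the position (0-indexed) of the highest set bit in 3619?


0b111000100011. Highest set bit at position 11

11


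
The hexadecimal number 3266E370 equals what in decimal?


3266E370 hex = 845603696 decimal

845603696


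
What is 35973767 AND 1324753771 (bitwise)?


0b10001001001110101010000111 & 0b1001110111101100010001101101011 = 0b10001001000010001000000011 = 35922435

35922435


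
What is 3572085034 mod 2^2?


3572085034 & 3 = 2

2


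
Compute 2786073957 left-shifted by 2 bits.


0b10100110000100000001110101100101 << 2 = 0b1010011000010000000111010110010100 = 11144295828

11144295828


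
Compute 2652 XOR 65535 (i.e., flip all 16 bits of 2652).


2652 ^ 65535 = 62883

62883


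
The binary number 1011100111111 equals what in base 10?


1011100111111 in decimal = 5951

5951


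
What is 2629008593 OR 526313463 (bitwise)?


0b10011100101100110111110011010001 | 0b11111010111101110011111110111 = 0b10011111111111111111111111110111 = 2684354551

2684354551


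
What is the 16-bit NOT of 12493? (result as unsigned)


~0b11000011001101 = 0b1100111100110010 = 53042 (16-bit unsigned)

53042


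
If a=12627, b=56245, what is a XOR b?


12627 ^ 56245 = 60134

60134


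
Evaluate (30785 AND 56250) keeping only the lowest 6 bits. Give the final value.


Step 1: 30785 & 56250 = 22528
Step 2: 22528 & 63 = 0

0


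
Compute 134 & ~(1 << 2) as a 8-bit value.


134 & ~(1 << 2) = 130

130


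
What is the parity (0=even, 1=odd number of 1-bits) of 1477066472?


0b1011000000010100011111011101000 has 14 ones => parity 0

0


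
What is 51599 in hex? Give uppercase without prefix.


51599 = C98F hex

C98F


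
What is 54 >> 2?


0b110110 >> 2 = 0b1101 = 13

13


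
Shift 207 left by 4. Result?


0b11001111 << 4 = 0b110011110000 = 3312

3312


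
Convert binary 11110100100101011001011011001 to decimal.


11110100100101011001011011001 in decimal = 512930521

512930521


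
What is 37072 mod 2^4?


37072 & 15 = 0

0


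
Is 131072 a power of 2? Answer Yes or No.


0b100000000000000000. Only one bit set => Yes

Yes


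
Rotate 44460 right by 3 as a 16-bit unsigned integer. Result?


Rotate 0b1010110110101100 right by 3 (16-bit) = 0b1001010110110101 = 38325

38325


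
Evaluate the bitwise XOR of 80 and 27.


0b1010000 ^ 0b11011 = 0b1001011 = 75

75


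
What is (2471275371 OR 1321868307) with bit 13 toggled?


Step 1: 2471275371 | 1321868307 = 3754868603
Step 2: 3754868603 ^ (1 << 13) = 3754868603 ^ 8192 = 3754860411

3754860411


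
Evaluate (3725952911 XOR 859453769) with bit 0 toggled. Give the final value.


Step 1: 3725952911 ^ 859453769 = 3979329222
Step 2: 3979329222 ^ (1 << 0) = 3979329222 ^ 1 = 3979329223

3979329223


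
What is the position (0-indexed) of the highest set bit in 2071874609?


0b1111011011111100100110000110001. Highest set bit at position 30

30


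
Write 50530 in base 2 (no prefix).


50530 = 1100010101100010 in binary

1100010101100010


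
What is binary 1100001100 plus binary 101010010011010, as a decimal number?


1100001100 + 101010010011010 = 101011110100110 = 22438

22438


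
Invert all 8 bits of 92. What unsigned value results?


92 ^ 255 = 163

163


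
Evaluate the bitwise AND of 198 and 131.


0b11000110 & 0b10000011 = 0b10000010 = 130

130


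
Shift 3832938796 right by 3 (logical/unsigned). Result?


0b11100100011101100000000100101100 >> 3 = 0b11100100011101100000000100101 = 479117349

479117349


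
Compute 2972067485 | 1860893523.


0b10110001001001100010011010011101 | 0b1101110111010101111101101010011 = 0b11111111111011101111111111011111 = 4293853151

4293853151


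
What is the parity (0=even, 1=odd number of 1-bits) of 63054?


0b1111011001001110 has 10 ones => parity 0

0


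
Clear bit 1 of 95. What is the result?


95 & ~(1 << 1) = 93

93


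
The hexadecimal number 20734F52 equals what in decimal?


20734F52 hex = 544427858 decimal

544427858


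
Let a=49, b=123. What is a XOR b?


49 ^ 123 = 74

74


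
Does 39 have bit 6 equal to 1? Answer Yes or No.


0b100111, bit 6 = 0. No

No


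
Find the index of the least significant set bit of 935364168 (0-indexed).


0b110111110000001000011001001000. Lowest set bit at position 3

3


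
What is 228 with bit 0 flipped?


228 ^ (1 << 0) = 228 ^ 1 = 229

229


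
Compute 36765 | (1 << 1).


36765 | (1 << 1) = 36765 | 2 = 36767

36767


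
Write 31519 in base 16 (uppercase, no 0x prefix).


31519 = 7B1F hex

7B1F


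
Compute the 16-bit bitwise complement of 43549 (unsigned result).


~0b1010101000011101 = 0b101010111100010 = 21986 (16-bit unsigned)

21986


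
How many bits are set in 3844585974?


0b11100101001001111011100111110110 has 20 set bits

20


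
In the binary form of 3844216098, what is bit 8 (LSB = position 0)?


0b11100101001000100001010100100010, position 8 = 1

1


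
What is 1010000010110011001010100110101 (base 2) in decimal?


1010000010110011001010100110101 in decimal = 1348048181

1348048181


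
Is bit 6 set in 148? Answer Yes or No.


0b10010100, bit 6 = 0. No

No


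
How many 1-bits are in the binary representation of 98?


0b1100010 has 3 set bits

3


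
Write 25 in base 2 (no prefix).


25 = 11001 in binary

11001


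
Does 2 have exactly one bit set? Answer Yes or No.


0b10. Only one bit set => Yes

Yes


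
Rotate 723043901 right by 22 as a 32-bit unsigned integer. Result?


Rotate 0b101011000110001100011000111101 right by 22 (32-bit) = 0b1100011000110001111010010101100 = 1662579884

1662579884


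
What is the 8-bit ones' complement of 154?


154 ^ 255 = 101

101


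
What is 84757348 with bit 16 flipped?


84757348 ^ (1 << 16) = 84757348 ^ 65536 = 84691812

84691812


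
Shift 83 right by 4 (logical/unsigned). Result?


0b1010011 >> 4 = 0b101 = 5

5


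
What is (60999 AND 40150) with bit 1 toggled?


Step 1: 60999 & 40150 = 35910
Step 2: 35910 ^ (1 << 1) = 35910 ^ 2 = 35908

35908


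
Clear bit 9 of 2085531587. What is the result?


2085531587 & ~(1 << 9) = 2085531075

2085531075


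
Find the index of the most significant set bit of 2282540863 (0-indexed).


0b10001000000011001100111100111111. Highest set bit at position 31

31


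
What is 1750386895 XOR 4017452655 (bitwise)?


0b1101000010101001100100011001111 ^ 0b11101111011101010111011001101111 = 0b10000111001000011011111010100000 = 2267135648

2267135648


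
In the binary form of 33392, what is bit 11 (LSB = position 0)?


0b1000001001110000, position 11 = 0

0


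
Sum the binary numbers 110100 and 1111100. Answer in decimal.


110100 + 1111100 = 10110000 = 176

176


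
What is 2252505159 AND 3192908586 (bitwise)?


0b10000110010000101000000001000111 & 0b10111110010011111110101100101010 = 0b10000110010000101000000000000010 = 2252505090

2252505090


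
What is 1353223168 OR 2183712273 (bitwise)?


0b1010000101010001000110000000000 | 0b10000010001010001100111000010001 = 0b11010010101010001100111000010001 = 3534278161

3534278161


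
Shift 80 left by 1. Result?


0b1010000 << 1 = 0b10100000 = 160

160


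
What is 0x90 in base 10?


90 hex = 144 decimal

144


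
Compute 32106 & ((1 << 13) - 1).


32106 & 8191 = 7530

7530


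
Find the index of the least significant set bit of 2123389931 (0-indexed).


0b1111110100100000101101111101011. Lowest set bit at position 0

0


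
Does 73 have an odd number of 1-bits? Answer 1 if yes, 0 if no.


0b1001001 has 3 ones => parity 1

1


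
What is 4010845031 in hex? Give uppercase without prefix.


4010845031 = EF10A367 hex

EF10A367


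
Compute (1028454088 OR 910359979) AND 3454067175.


Step 1: 1028454088 | 910359979 = 1062141931
Step 2: 1062141931 & 3454067175 = 222355939

222355939


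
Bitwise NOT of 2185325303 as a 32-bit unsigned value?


~0b10000010010000010110101011110111 = 0b1111101101111101001010100001000 = 2109641992 (32-bit unsigned)

2109641992


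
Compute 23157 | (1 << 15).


23157 | (1 << 15) = 23157 | 32768 = 55925

55925


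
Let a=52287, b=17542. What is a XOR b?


52287 ^ 17542 = 35001

35001


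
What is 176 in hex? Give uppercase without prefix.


176 = B0 hex

B0


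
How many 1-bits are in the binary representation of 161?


0b10100001 has 3 set bits

3


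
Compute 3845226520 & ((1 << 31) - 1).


3845226520 & 2147483647 = 1697742872

1697742872


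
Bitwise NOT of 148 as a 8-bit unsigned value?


~0b10010100 = 0b1101011 = 107 (8-bit unsigned)

107


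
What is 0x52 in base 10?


52 hex = 82 decimal

82


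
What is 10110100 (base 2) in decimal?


10110100 in decimal = 180

180


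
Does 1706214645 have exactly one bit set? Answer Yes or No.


0b1100101101100101100010011110101. Multiple bits set => No

No


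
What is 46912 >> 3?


0b1011011101000000 >> 3 = 0b1011011101000 = 5864

5864


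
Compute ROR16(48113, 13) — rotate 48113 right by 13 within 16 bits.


Rotate 0b1011101111110001 right by 13 (16-bit) = 0b1101111110001101 = 57229

57229


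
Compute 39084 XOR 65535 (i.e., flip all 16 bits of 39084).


39084 ^ 65535 = 26451

26451


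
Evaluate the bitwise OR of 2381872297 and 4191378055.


0b10001101111110000111110010101001 | 0b11111001110100110101101010000111 = 0b11111101111110110111111010101111 = 4261117615

4261117615


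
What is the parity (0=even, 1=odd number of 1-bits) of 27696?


0b110110000110000 has 6 ones => parity 0

0


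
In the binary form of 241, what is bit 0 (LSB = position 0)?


0b11110001, position 0 = 1

1


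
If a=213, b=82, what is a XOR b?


213 ^ 82 = 135

135


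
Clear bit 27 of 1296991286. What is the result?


1296991286 & ~(1 << 27) = 1162773558

1162773558


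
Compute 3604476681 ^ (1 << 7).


3604476681 ^ (1 << 7) = 3604476681 ^ 128 = 3604476809

3604476809


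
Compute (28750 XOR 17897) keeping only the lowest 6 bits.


Step 1: 28750 ^ 17897 = 13735
Step 2: 13735 & 63 = 39

39


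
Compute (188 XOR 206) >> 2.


Step 1: 188 ^ 206 = 114
Step 2: 114 >> 2 = 28

28


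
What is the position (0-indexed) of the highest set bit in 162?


0b10100010. Highest set bit at position 7

7


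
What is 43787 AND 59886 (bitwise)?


0b1010101100001011 & 0b1110100111101110 = 0b1010100100001010 = 43274

43274


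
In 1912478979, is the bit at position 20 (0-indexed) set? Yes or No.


0b1110001111111100001110100000011, bit 20 = 1. Yes

Yes


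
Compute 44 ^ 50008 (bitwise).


0b101100 ^ 0b1100001101011000 = 0b1100001101110100 = 50036

50036


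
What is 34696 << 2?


0b1000011110001000 << 2 = 0b100001111000100000 = 138784

138784


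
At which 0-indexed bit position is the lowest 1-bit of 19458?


0b100110000000010. Lowest set bit at position 1

1


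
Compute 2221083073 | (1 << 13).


2221083073 | (1 << 13) = 2221083073 | 8192 = 2221091265

2221091265


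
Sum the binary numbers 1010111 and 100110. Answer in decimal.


1010111 + 100110 = 1111101 = 125

125


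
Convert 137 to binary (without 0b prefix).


137 = 10001001 in binary

10001001


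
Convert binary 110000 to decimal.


110000 in decimal = 48

48


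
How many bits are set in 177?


0b10110001 has 4 set bits

4


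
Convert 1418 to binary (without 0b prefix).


1418 = 10110001010 in binary

10110001010


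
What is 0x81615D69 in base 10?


81615D69 hex = 2170641769 decimal

2170641769


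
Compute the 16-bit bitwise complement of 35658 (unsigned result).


~0b1000101101001010 = 0b111010010110101 = 29877 (16-bit unsigned)

29877


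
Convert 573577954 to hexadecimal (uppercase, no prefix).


573577954 = 22301AE2 hex

22301AE2


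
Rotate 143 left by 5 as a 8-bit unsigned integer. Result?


Rotate 0b10001111 left by 5 (8-bit) = 0b11110001 = 241

241


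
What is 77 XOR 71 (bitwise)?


0b1001101 ^ 0b1000111 = 0b1010 = 10

10


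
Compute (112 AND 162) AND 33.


Step 1: 112 & 162 = 32
Step 2: 32 & 33 = 32

32


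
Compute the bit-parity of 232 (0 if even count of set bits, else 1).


0b11101000 has 4 ones => parity 0

0


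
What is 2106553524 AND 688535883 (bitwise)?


0b1111101100011110111010010110100 & 0b101001000010100011100101001011 = 0b101001000010100011000000000000 = 688533504

688533504


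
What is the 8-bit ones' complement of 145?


145 ^ 255 = 110

110


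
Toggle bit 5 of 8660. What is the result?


8660 ^ (1 << 5) = 8660 ^ 32 = 8692

8692


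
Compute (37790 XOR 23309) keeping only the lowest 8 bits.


Step 1: 37790 ^ 23309 = 51347
Step 2: 51347 & 255 = 147

147


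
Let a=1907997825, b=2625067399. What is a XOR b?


1907997825 ^ 2625067399 = 3989759238

3989759238


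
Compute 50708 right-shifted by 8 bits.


0b1100011000010100 >> 8 = 0b11000110 = 198

198


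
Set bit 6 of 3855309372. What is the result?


3855309372 | (1 << 6) = 3855309372 | 64 = 3855309436

3855309436


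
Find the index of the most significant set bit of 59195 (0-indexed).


0b1110011100111011. Highest set bit at position 15

15


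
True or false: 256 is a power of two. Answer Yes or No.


0b100000000. Only one bit set => Yes

Yes


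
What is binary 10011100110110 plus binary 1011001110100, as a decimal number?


10011100110110 + 1011001110100 = 11110110101010 = 15786

15786


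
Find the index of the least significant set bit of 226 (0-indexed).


0b11100010. Lowest set bit at position 1

1


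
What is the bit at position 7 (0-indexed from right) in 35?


0b100011, position 7 = 0

0


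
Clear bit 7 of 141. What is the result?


141 & ~(1 << 7) = 13

13


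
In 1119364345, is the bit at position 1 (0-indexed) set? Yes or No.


0b1000010101110000010010011111001, bit 1 = 0. No

No


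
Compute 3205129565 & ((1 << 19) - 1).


3205129565 & 524287 = 157021

157021


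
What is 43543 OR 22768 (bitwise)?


0b1010101000010111 | 0b101100011110000 = 0b1111101011110111 = 64247

64247


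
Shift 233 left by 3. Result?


0b11101001 << 3 = 0b11101001000 = 1864

1864


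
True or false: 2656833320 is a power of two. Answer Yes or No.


0b10011110010111000000111100101000. Multiple bits set => No

No


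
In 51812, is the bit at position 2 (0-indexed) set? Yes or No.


0b1100101001100100, bit 2 = 1. Yes

Yes


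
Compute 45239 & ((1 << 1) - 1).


45239 & 1 = 1

1


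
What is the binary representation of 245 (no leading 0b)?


245 = 11110101 in binary

11110101


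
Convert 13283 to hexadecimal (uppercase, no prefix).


13283 = 33E3 hex

33E3


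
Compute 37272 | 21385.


0b1001000110011000 | 0b101001110001001 = 0b1101001110011001 = 54169

54169


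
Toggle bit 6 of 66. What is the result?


66 ^ (1 << 6) = 66 ^ 64 = 2

2


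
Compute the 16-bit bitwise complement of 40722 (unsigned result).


~0b1001111100010010 = 0b110000011101101 = 24813 (16-bit unsigned)

24813


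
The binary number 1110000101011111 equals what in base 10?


1110000101011111 in decimal = 57695

57695


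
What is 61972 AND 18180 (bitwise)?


0b1111001000010100 & 0b100011100000100 = 0b100001000000100 = 16900

16900


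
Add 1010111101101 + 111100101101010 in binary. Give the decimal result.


1010111101101 + 111100101101010 = 1000111101010111 = 36695

36695


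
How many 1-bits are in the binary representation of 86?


0b1010110 has 4 set bits

4


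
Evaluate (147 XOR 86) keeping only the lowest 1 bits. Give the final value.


Step 1: 147 ^ 86 = 197
Step 2: 197 & 1 = 1

1


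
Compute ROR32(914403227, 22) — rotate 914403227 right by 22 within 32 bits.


Rotate 0b110110100000001010111110011011 right by 22 (32-bit) = 0b10101111100110110011011010 = 46034138

46034138


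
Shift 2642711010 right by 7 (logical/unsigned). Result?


0b10011101100001001001000111100010 >> 7 = 0b1001110110000100100100011 = 20646179

20646179


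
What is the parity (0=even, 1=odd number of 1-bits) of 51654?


0b1100100111000110 has 8 ones => parity 0

0


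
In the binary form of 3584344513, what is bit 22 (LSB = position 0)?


0b11010101101001001100000111000001, position 22 = 0

0


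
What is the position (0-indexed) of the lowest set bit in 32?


0b100000. Lowest set bit at position 5

5


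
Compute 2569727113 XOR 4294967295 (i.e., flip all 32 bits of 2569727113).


2569727113 ^ 4294967295 = 1725240182

1725240182


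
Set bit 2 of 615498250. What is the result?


615498250 | (1 << 2) = 615498250 | 4 = 615498254

615498254


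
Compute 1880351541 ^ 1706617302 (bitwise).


0b1110000000100111110001100110101 ^ 0b1100101101110001110100111010110 = 0b10101101010110000101011100011 = 363530979

363530979


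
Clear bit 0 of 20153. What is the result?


20153 & ~(1 << 0) = 20152

20152


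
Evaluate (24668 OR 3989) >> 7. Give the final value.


Step 1: 24668 | 3989 = 28637
Step 2: 28637 >> 7 = 223

223


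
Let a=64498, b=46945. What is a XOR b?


64498 ^ 46945 = 19603

19603


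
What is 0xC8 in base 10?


C8 hex = 200 decimal

200


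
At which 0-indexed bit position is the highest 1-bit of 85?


0b1010101. Highest set bit at position 6

6


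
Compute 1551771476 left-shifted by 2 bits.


0b1011100011111100010011101010100 << 2 = 0b101110001111110001001110101010000 = 6207085904

6207085904


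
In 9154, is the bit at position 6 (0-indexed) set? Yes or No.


0b10001111000010, bit 6 = 1. Yes

Yes


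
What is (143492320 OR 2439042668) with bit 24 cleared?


Step 1: 143492320 | 2439042668 = 2582501100
Step 2: 2582501100 & ~(1 << 24) = 2565723884

2565723884


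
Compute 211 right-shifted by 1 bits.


0b11010011 >> 1 = 0b1101001 = 105

105


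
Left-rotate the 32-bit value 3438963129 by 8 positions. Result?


Rotate 0b11001100111110100110100110111001 left by 8 (32-bit) = 0b11111010011010011011100111001100 = 4201232844

4201232844


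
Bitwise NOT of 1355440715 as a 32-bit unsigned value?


~0b1010000110010100110001001001011 = 0b10101111001101011001110110110100 = 2939526580 (32-bit unsigned)

2939526580


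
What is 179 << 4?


0b10110011 << 4 = 0b101100110000 = 2864

2864


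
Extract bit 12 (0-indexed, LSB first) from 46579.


0b1011010111110011, position 12 = 1

1


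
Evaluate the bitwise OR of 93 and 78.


0b1011101 | 0b1001110 = 0b1011111 = 95

95


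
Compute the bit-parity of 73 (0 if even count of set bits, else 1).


0b1001001 has 3 ones => parity 1

1


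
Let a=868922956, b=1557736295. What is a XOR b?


868922956 ^ 1557736295 = 1863556395

1863556395


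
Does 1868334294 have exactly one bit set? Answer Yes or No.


0b1101111010111001000010011010110. Multiple bits set => No

No


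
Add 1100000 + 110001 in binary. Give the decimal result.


1100000 + 110001 = 10010001 = 145

145


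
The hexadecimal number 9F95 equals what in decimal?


9F95 hex = 40853 decimal

40853


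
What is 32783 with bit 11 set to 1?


32783 | (1 << 11) = 32783 | 2048 = 34831

34831


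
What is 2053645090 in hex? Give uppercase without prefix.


2053645090 = 7A682322 hex

7A682322


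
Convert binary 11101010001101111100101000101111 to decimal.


11101010001101111100101000101111 in decimal = 3929524783

3929524783


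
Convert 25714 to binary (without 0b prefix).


25714 = 110010001110010 in binary

110010001110010


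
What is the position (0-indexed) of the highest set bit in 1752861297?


0b1101000011110101000101001110001. Highest set bit at position 30

30


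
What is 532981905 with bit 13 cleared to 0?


532981905 & ~(1 << 13) = 532973713

532973713


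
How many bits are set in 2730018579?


0b10100010101110001100011100010011 has 15 set bits

15


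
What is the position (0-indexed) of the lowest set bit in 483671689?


0b11100110101000011111010001001. Lowest set bit at position 0

0


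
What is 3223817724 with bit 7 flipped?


3223817724 ^ (1 << 7) = 3223817724 ^ 128 = 3223817596

3223817596


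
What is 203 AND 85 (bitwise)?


0b11001011 & 0b1010101 = 0b1000001 = 65

65


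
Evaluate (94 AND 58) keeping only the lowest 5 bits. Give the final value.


Step 1: 94 & 58 = 26
Step 2: 26 & 31 = 26

26


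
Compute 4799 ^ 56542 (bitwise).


0b1001010111111 ^ 0b1101110011011110 = 0b1100111001100001 = 52833

52833


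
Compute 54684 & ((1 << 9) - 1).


54684 & 511 = 412

412


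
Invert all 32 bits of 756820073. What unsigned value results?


756820073 ^ 4294967295 = 3538147222

3538147222


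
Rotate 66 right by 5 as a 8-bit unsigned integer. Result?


Rotate 0b1000010 right by 5 (8-bit) = 0b10010 = 18

18


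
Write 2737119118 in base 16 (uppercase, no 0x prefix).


2737119118 = A3251F8E hex

A3251F8E


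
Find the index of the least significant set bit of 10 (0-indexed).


0b1010. Lowest set bit at position 1

1


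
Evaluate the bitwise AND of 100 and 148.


0b1100100 & 0b10010100 = 0b100 = 4

4


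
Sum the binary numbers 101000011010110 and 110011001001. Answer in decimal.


101000011010110 + 110011001001 = 101110110011111 = 23967

23967


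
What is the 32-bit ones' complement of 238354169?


238354169 ^ 4294967295 = 4056613126

4056613126
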